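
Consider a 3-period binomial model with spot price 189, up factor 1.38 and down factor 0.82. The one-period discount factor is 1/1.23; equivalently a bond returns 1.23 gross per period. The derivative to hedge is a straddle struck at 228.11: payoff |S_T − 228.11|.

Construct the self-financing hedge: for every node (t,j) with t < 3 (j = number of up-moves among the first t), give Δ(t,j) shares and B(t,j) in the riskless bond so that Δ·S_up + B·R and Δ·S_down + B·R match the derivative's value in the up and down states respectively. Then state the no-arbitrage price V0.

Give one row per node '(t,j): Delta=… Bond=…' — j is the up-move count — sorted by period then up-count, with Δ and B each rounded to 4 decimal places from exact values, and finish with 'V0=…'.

Risk-neutral probability p* = (R−d)/(u−d) = (1.23−0.82)/(1.38−0.82) = 0.7321.
At expiry t=3: V(3,0)=123.9014, V(3,1)=52.7346, V(3,2)=67.0339, V(3,3)=268.5956
(2,0): S=127.0836. Δ = (V_up−V_dn)/(S_up−S_dn) = (52.7346−123.9014)/(175.3754−104.2086) = -1.0000. V = [p*·52.7346 + (1−p*)·123.9014]/1.23 = 58.3717. B = V − Δ·S = 185.4553.
(2,1): S=213.8724. Δ = (V_up−V_dn)/(S_up−S_dn) = (67.0339−52.7346)/(295.1439−175.3754) = 0.1194. V = [p*·67.0339 + (1−p*)·52.7346]/1.23 = 51.3852. B = V − Δ·S = 25.8507.
(2,2): S=359.9316. Δ = (V_up−V_dn)/(S_up−S_dn) = (268.5956−67.0339)/(496.7056−295.1439) = 1.0000. V = [p*·268.5956 + (1−p*)·67.0339]/1.23 = 174.4763. B = V − Δ·S = -185.4553.
(1,0): S=154.9800. Δ = (V_up−V_dn)/(S_up−S_dn) = (51.3852−58.3717)/(213.8724−127.0836) = -0.0805. V = [p*·51.3852 + (1−p*)·58.3717]/1.23 = 43.2980. B = V − Δ·S = 55.7739.
(1,1): S=260.8200. Δ = (V_up−V_dn)/(S_up−S_dn) = (174.4763−51.3852)/(359.9316−213.8724) = 0.8427. V = [p*·174.4763 + (1−p*)·51.3852]/1.23 = 115.0451. B = V − Δ·S = -104.7605.
(0,0): S=189.0000. Δ = (V_up−V_dn)/(S_up−S_dn) = (115.0451−43.2980)/(260.8200−154.9800) = 0.6779. V = [p*·115.0451 + (1−p*)·43.2980]/1.23 = 77.9082. B = V − Δ·S = -50.2116.
Self-financing check: at every node Δ·S+B equals the discounted successor values.

(0,0): Delta=0.6779 Bond=-50.2116
(1,0): Delta=-0.0805 Bond=55.7739
(1,1): Delta=0.8427 Bond=-104.7605
(2,0): Delta=-1.0000 Bond=185.4553
(2,1): Delta=0.1194 Bond=25.8507
(2,2): Delta=1.0000 Bond=-185.4553
V0=77.9082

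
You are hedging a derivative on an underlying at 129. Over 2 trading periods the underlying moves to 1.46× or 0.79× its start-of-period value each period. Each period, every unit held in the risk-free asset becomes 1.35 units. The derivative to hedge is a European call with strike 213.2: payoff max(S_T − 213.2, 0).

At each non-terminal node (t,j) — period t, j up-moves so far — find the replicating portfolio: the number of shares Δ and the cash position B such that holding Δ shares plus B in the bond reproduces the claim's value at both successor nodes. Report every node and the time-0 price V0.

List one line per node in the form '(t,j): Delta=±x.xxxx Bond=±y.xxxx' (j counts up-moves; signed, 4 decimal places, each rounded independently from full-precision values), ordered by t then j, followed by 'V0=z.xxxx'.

Risk-neutral probability p* = (R−d)/(u−d) = (1.35−0.79)/(1.46−0.79) = 0.8358.
Payoff layer (t=2): V(2,0)=0.0000, V(2,1)=0.0000, V(2,2)=61.7764
Node (1,0) S=101.9100: V=(p*·0.0000+(1−p*)·0.0000)/1.35=0.0000; Δ=(0.0000−0.0000)/(148.7886−80.5089)=0.0000; B=V−Δ·S=0.0000
Node (1,1) S=188.3400: V=(p*·61.7764+(1−p*)·0.0000)/1.35=38.2474; Δ=(61.7764−0.0000)/(274.9764−148.7886)=0.4896; B=V−Δ·S=-53.9562
Node (0,0) S=129.0000: V=(p*·38.2474+(1−p*)·0.0000)/1.35=23.6800; Δ=(38.2474−0.0000)/(188.3400−101.9100)=0.4425; B=V−Δ·S=-33.4057
Check: Δ(0,0)·S0 + B(0,0) = 23.6800 = V0.

(0,0): Delta=0.4425 Bond=-33.4057
(1,0): Delta=0.0000 Bond=0.0000
(1,1): Delta=0.4896 Bond=-53.9562
V0=23.6800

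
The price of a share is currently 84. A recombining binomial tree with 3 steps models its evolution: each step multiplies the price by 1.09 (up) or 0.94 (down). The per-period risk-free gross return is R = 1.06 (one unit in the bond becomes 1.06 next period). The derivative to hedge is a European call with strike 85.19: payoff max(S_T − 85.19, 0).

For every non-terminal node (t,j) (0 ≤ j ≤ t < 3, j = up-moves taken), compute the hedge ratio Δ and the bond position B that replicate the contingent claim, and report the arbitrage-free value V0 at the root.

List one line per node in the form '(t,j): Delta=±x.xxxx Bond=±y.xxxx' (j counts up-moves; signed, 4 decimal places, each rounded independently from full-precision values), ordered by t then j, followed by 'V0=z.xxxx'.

Since d<R<u, set p* = (R−d)/(u−d) = 0.8000; price each node as the discounted p*-expectation of its children.
Terminal payoffs: V(3,0)=0.0000, V(3,1)=0.0000, V(3,2)=8.6224, V(3,3)=23.5924
(2,0): S=74.2224. Δ = (V_up−V_dn)/(S_up−S_dn) = (0.0000−0.0000)/(80.9024−69.7691) = 0.0000. V = [p*·0.0000 + (1−p*)·0.0000]/1.06 = 0.0000. B = V − Δ·S = 0.0000.
(2,1): S=86.0664. Δ = (V_up−V_dn)/(S_up−S_dn) = (8.6224−0.0000)/(93.8124−80.9024) = 0.6679. V = [p*·8.6224 + (1−p*)·0.0000]/1.06 = 6.5075. B = V − Δ·S = -50.9751.
(2,2): S=99.8004. Δ = (V_up−V_dn)/(S_up−S_dn) = (23.5924−8.6224)/(108.7824−93.8124) = 1.0000. V = [p*·23.5924 + (1−p*)·8.6224]/1.06 = 19.4325. B = V − Δ·S = -80.3679.
(1,0): S=78.9600. Δ = (V_up−V_dn)/(S_up−S_dn) = (6.5075−0.0000)/(86.0664−74.2224) = 0.5494. V = [p*·6.5075 + (1−p*)·0.0000]/1.06 = 4.9113. B = V − Δ·S = -38.4717.
(1,1): S=91.5600. Δ = (V_up−V_dn)/(S_up−S_dn) = (19.4325−6.5075)/(99.8004−86.0664) = 0.9411. V = [p*·19.4325 + (1−p*)·6.5075]/1.06 = 15.8938. B = V − Δ·S = -70.2730.
(0,0): S=84.0000. Δ = (V_up−V_dn)/(S_up−S_dn) = (15.8938−4.9113)/(91.5600−78.9600) = 0.8716. V = [p*·15.8938 + (1−p*)·4.9113]/1.06 = 12.9220. B = V − Δ·S = -60.2950.
The time-0 hedge costs 12.9220, which is the no-arbitrage price.

(0,0): Delta=0.8716 Bond=-60.2950
(1,0): Delta=0.5494 Bond=-38.4717
(1,1): Delta=0.9411 Bond=-70.2730
(2,0): Delta=0.0000 Bond=0.0000
(2,1): Delta=0.6679 Bond=-50.9751
(2,2): Delta=1.0000 Bond=-80.3679
V0=12.9220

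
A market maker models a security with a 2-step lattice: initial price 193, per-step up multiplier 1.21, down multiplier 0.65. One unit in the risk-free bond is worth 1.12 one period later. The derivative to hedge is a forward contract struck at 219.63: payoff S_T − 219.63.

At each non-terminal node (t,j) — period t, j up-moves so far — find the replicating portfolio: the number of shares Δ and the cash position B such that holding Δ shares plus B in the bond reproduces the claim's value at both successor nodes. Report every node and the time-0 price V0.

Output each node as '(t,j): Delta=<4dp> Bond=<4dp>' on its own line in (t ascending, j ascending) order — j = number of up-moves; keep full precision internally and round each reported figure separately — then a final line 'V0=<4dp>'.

Under the risk-neutral measure, an up-move has probability p* = (R−d)/(u−d) = 0.8393 and values discount at R = 1.12.
Terminal values V(2,·): V(2,0)=-138.0875, V(2,1)=-67.8355, V(2,2)=62.9413
  t=1,j=0: stock 125.4500 → up 151.7945 (V=-67.8355), down 81.5425 (V=-138.0875). Price -70.6482; hedge Δ=1.0000, bond B=-196.0982.
  t=1,j=1: stock 233.5300 → up 282.5713 (V=62.9413), down 151.7945 (V=-67.8355). Price 37.4318; hedge Δ=1.0000, bond B=-196.0982.
  t=0,j=0: stock 193.0000 → up 233.5300 (V=37.4318), down 125.4500 (V=-70.6482). Price 17.9123; hedge Δ=1.0000, bond B=-175.0877.
Check: Δ(0,0)·S0 + B(0,0) = 17.9123 = V0.

(0,0): Delta=1.0000 Bond=-175.0877
(1,0): Delta=1.0000 Bond=-196.0982
(1,1): Delta=1.0000 Bond=-196.0982
V0=17.9123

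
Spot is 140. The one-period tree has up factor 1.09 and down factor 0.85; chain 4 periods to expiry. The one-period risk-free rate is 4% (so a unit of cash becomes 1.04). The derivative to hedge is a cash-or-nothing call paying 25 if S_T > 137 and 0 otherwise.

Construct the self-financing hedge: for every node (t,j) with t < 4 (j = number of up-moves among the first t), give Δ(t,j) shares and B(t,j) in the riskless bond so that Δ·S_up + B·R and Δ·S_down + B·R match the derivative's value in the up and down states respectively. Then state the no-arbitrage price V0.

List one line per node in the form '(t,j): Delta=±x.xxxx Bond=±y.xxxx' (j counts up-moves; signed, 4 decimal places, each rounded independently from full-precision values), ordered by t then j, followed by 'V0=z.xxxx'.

(0,0): Delta=0.2591 Bond=-19.0438
(1,0): Delta=0.5072 Bond=-49.3324
(1,1): Delta=0.2082 Bond=-12.0353
(2,0): Delta=0.0000 Bond=0.0000
(2,1): Delta=0.6113 Bond=-64.8072
(2,2): Delta=0.1255 Bond=1.2440
(3,0): Delta=0.0000 Bond=0.0000
(3,1): Delta=0.0000 Bond=0.0000
(3,2): Delta=0.7368 Bond=-85.1362
(3,3): Delta=0.0000 Bond=24.0385
V0=17.2301

Risk-neutral probability p* = (R−d)/(u−d) = (1.04−0.85)/(1.09−0.85) = 0.7917.
Payoff layer (t=4): V(4,0)=0.0000, V(4,1)=0.0000, V(4,2)=0.0000, V(4,3)=25.0000, V(4,4)=25.0000
Node (3,0) S=85.9775: V=(p*·0.0000+(1−p*)·0.0000)/1.04=0.0000; Δ=(0.0000−0.0000)/(93.7155−73.0809)=0.0000; B=V−Δ·S=0.0000
Node (3,1) S=110.2535: V=(p*·0.0000+(1−p*)·0.0000)/1.04=0.0000; Δ=(0.0000−0.0000)/(120.1763−93.7155)=0.0000; B=V−Δ·S=0.0000
Node (3,2) S=141.3839: V=(p*·25.0000+(1−p*)·0.0000)/1.04=19.0304; Δ=(25.0000−0.0000)/(154.1085−120.1763)=0.7368; B=V−Δ·S=-85.1362
Node (3,3) S=181.3041: V=(p*·25.0000+(1−p*)·25.0000)/1.04=24.0385; Δ=(25.0000−25.0000)/(197.6214−154.1085)=0.0000; B=V−Δ·S=24.0385
Node (2,0) S=101.1500: V=(p*·0.0000+(1−p*)·0.0000)/1.04=0.0000; Δ=(0.0000−0.0000)/(110.2535−85.9775)=0.0000; B=V−Δ·S=0.0000
Node (2,1) S=129.7100: V=(p*·19.0304+(1−p*)·0.0000)/1.04=14.4863; Δ=(19.0304−0.0000)/(141.3839−110.2535)=0.6113; B=V−Δ·S=-64.8072
Node (2,2) S=166.3340: V=(p*·24.0385+(1−p*)·19.0304)/1.04=22.1107; Δ=(24.0385−19.0304)/(181.3041−141.3839)=0.1255; B=V−Δ·S=1.2440
Node (1,0) S=119.0000: V=(p*·14.4863+(1−p*)·0.0000)/1.04=11.0272; Δ=(14.4863−0.0000)/(129.7100−101.1500)=0.5072; B=V−Δ·S=-49.3324
Node (1,1) S=152.6000: V=(p*·22.1107+(1−p*)·14.4863)/1.04=19.7330; Δ=(22.1107−14.4863)/(166.3340−129.7100)=0.2082; B=V−Δ·S=-12.0353
Node (0,0) S=140.0000: V=(p*·19.7330+(1−p*)·11.0272)/1.04=17.2301; Δ=(19.7330−11.0272)/(152.6000−119.0000)=0.2591; B=V−Δ·S=-19.0438
Root portfolio cost Δ·140+B reproduces V0=17.2301.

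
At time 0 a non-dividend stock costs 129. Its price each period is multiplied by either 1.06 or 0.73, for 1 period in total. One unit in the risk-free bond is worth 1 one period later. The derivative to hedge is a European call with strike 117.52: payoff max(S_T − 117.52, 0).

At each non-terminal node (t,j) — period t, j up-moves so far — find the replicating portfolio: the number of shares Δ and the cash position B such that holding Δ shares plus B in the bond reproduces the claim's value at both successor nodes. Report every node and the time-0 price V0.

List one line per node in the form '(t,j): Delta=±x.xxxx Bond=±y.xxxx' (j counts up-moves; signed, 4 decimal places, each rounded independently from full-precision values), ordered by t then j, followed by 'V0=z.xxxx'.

(0,0): Delta=0.4515 Bond=-42.5170
V0=15.7255

Under the risk-neutral measure, an up-move has probability p* = (R−d)/(u−d) = 0.8182 and values discount at R = 1.
Terminal payoffs: V(1,0)=0.0000, V(1,1)=19.2200
(0,0): S=129.0000. Δ = (V_up−V_dn)/(S_up−S_dn) = (19.2200−0.0000)/(136.7400−94.1700) = 0.4515. V = [p*·19.2200 + (1−p*)·0.0000]/1 = 15.7255. B = V − Δ·S = -42.5170.
Root portfolio cost Δ·129+B reproduces V0=15.7255.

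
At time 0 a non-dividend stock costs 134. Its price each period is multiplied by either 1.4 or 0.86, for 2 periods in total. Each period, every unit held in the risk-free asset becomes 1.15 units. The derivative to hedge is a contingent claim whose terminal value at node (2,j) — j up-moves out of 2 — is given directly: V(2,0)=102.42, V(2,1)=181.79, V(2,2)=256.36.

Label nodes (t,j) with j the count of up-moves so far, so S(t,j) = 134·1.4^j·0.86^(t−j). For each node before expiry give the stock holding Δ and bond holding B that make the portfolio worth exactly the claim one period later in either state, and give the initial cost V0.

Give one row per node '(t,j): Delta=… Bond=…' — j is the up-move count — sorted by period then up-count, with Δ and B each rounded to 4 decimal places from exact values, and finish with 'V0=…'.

(0,0): Delta=0.9228 Bond=17.1992
(1,0): Delta=1.2754 Bond=-20.8557
(1,1): Delta=0.7361 Bond=54.8090
V0=140.8581

No-arbitrage ⇒ martingale measure with p* = (R−d)/(u−d) = 0.5370.
At expiry t=2: V(2,0)=102.4200, V(2,1)=181.7900, V(2,2)=256.3600
  t=1,j=0: stock 115.2400 → up 161.3360 (V=181.7900), down 99.1064 (V=102.4200). Price 126.1258; hedge Δ=1.2754, bond B=-20.8557.
  t=1,j=1: stock 187.6000 → up 262.6400 (V=256.3600), down 161.3360 (V=181.7900). Price 192.9016; hedge Δ=0.7361, bond B=54.8090.
  t=0,j=0: stock 134.0000 → up 187.6000 (V=192.9016), down 115.2400 (V=126.1258). Price 140.8581; hedge Δ=0.9228, bond B=17.1992.
Self-financing check: at every node Δ·S+B equals the discounted successor values.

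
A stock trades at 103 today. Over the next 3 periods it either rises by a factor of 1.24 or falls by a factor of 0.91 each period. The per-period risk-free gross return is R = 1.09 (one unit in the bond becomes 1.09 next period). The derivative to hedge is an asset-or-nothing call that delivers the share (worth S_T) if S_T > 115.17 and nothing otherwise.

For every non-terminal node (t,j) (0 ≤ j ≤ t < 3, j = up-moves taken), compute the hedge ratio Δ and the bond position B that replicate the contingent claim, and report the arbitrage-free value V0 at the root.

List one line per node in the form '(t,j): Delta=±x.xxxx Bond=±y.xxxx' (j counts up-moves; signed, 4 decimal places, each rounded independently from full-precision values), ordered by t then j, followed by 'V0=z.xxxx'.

(0,0): Delta=2.1547 Bond=-152.1724
(1,0): Delta=2.3316 Bond=-182.4547
(1,1): Delta=2.0465 Bond=-152.0456
(2,0): Delta=0.0000 Bond=0.0000
(2,1): Delta=3.7576 Bond=-364.6053
(2,2): Delta=1.0000 Bond=0.0000
V0=69.7593

Risk-neutral probability p* = (R−d)/(u−d) = (1.09−0.91)/(1.24−0.91) = 0.5455.
Terminal payoffs: V(3,0)=0.0000, V(3,1)=0.0000, V(3,2)=144.1192, V(3,3)=196.3823
Node (2,0) S=85.2943: V=(p*·0.0000+(1−p*)·0.0000)/1.09=0.0000; Δ=(0.0000−0.0000)/(105.7649−77.6178)=0.0000; B=V−Δ·S=0.0000
Node (2,1) S=116.2252: V=(p*·144.1192+(1−p*)·0.0000)/1.09=72.1197; Δ=(144.1192−0.0000)/(144.1192−105.7649)=3.7576; B=V−Δ·S=-364.6053
Node (2,2) S=158.3728: V=(p*·196.3823+(1−p*)·144.1192)/1.09=158.3728; Δ=(196.3823−144.1192)/(196.3823−144.1192)=1.0000; B=V−Δ·S=0.0000
Node (1,0) S=93.7300: V=(p*·72.1197+(1−p*)·0.0000)/1.09=36.0899; Δ=(72.1197−0.0000)/(116.2252−85.2943)=2.3316; B=V−Δ·S=-182.4547
Node (1,1) S=127.7200: V=(p*·158.3728+(1−p*)·72.1197)/1.09=109.3274; Δ=(158.3728−72.1197)/(158.3728−116.2252)=2.0465; B=V−Δ·S=-152.0456
Node (0,0) S=103.0000: V=(p*·109.3274+(1−p*)·36.0899)/1.09=69.7593; Δ=(109.3274−36.0899)/(127.7200−93.7300)=2.1547; B=V−Δ·S=-152.1724
Self-financing check: at every node Δ·S+B equals the discounted successor values.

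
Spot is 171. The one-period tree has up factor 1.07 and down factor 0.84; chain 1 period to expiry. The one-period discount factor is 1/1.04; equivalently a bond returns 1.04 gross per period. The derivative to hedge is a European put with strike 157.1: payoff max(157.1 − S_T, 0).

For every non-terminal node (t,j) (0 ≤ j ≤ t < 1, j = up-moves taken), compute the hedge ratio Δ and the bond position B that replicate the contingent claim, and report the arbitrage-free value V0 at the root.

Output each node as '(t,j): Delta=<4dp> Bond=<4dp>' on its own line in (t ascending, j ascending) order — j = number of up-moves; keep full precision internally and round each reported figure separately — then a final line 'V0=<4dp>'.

Under the risk-neutral measure, an up-move has probability p* = (R−d)/(u−d) = 0.8696 and values discount at R = 1.04.
Terminal values V(1,·): V(1,0)=13.4600, V(1,1)=0.0000
  t=0,j=0: stock 171.0000 → up 182.9700 (V=0.0000), down 143.6400 (V=13.4600). Price 1.6881; hedge Δ=-0.3422, bond B=60.2099.
The time-0 hedge costs 1.6881, which is the no-arbitrage price.

(0,0): Delta=-0.3422 Bond=60.2099
V0=1.6881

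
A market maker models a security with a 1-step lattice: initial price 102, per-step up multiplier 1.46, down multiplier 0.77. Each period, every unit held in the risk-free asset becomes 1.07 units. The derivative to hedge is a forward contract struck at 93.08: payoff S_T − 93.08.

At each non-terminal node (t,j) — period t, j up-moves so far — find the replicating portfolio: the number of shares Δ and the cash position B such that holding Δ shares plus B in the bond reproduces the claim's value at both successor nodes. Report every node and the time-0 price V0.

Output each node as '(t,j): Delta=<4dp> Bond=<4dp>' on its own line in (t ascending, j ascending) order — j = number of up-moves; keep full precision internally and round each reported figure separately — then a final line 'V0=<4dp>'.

Under the risk-neutral measure, an up-move has probability p* = (R−d)/(u−d) = 0.4348 and values discount at R = 1.07.
Payoff layer (t=1): V(1,0)=-14.5400, V(1,1)=55.8400
Node (0,0) S=102.0000: V=(p*·55.8400+(1−p*)·-14.5400)/1.07=15.0093; Δ=(55.8400−-14.5400)/(148.9200−78.5400)=1.0000; B=V−Δ·S=-86.9907
Root portfolio cost Δ·102+B reproduces V0=15.0093.

(0,0): Delta=1.0000 Bond=-86.9907
V0=15.0093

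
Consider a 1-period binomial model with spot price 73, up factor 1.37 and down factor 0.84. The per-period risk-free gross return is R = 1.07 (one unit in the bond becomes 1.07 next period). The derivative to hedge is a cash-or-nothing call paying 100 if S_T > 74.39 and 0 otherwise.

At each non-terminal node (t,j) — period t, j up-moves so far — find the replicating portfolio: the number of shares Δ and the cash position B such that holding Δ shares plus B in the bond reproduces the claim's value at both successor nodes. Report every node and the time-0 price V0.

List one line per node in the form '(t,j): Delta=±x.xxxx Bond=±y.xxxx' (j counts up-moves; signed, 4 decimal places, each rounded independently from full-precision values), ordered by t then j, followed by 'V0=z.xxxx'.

(0,0): Delta=2.5846 Bond=-148.1220
V0=40.5572

No-arbitrage ⇒ martingale measure with p* = (R−d)/(u−d) = 0.4340.
Payoff layer (t=1): V(1,0)=0.0000, V(1,1)=100.0000
(0,0): S=73.0000. Δ = (V_up−V_dn)/(S_up−S_dn) = (100.0000−0.0000)/(100.0100−61.3200) = 2.5846. V = [p*·100.0000 + (1−p*)·0.0000]/1.07 = 40.5572. B = V − Δ·S = -148.1220.
Each (Δ,B) replicates both successor values, so the strategy is self-financing and V0 is arbitrage-free.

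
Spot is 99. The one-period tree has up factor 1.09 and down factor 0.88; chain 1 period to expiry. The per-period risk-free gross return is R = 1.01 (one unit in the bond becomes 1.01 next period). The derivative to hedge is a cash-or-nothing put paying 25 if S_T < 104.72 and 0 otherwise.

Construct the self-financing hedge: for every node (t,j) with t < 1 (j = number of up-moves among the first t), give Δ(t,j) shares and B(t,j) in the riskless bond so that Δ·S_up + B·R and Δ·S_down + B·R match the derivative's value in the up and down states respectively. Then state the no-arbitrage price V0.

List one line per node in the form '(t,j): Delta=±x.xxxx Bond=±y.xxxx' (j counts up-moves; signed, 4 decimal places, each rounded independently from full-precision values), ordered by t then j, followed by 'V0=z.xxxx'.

(0,0): Delta=-1.2025 Bond=128.4771
V0=9.4295

Under the risk-neutral measure, an up-move has probability p* = (R−d)/(u−d) = 0.6190 and values discount at R = 1.01.
At expiry t=1: V(1,0)=25.0000, V(1,1)=0.0000
  t=0,j=0: stock 99.0000 → up 107.9100 (V=0.0000), down 87.1200 (V=25.0000). Price 9.4295; hedge Δ=-1.2025, bond B=128.4771.
Self-financing check: at every node Δ·S+B equals the discounted successor values.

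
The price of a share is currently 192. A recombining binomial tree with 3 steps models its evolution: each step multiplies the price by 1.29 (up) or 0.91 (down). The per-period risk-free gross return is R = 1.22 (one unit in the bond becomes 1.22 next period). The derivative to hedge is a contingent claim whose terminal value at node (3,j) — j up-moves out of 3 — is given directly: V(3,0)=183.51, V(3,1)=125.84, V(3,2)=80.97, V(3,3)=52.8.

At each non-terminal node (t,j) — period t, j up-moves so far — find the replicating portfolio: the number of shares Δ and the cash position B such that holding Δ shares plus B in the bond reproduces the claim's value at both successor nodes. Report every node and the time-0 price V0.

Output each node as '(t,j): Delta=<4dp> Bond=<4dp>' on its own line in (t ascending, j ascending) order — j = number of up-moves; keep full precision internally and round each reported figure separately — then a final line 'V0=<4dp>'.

Risk-neutral probability p* = (R−d)/(u−d) = (1.22−0.91)/(1.29−0.91) = 0.8158.
Payoff layer (t=3): V(3,0)=183.5100, V(3,1)=125.8400, V(3,2)=80.9700, V(3,3)=52.8000
(2,0): S=158.9952. Δ = (V_up−V_dn)/(S_up−S_dn) = (125.8400−183.5100)/(205.1038−144.6856) = -0.9545. V = [p*·125.8400 + (1−p*)·183.5100]/1.22 = 111.8553. B = V − Δ·S = 263.6184.
(2,1): S=225.3888. Δ = (V_up−V_dn)/(S_up−S_dn) = (80.9700−125.8400)/(290.7516−205.1038) = -0.5239. V = [p*·80.9700 + (1−p*)·125.8400]/1.22 = 73.1439. B = V − Δ·S = 191.2228.
(2,2): S=319.5072. Δ = (V_up−V_dn)/(S_up−S_dn) = (52.8000−80.9700)/(412.1643−290.7516) = -0.2320. V = [p*·52.8000 + (1−p*)·80.9700]/1.22 = 47.5321. B = V − Δ·S = 121.6637.
(1,0): S=174.7200. Δ = (V_up−V_dn)/(S_up−S_dn) = (73.1439−111.8553)/(225.3888−158.9952) = -0.5831. V = [p*·73.1439 + (1−p*)·111.8553]/1.22 = 65.7991. B = V − Δ·S = 167.6712.
(1,1): S=247.6800. Δ = (V_up−V_dn)/(S_up−S_dn) = (47.5321−73.1439)/(319.5072−225.3888) = -0.2721. V = [p*·47.5321 + (1−p*)·73.1439]/1.22 = 42.8279. B = V − Δ·S = 110.2272.
(0,0): S=192.0000. Δ = (V_up−V_dn)/(S_up−S_dn) = (42.8279−65.7991)/(247.6800−174.7200) = -0.3148. V = [p*·42.8279 + (1−p*)·65.7991]/1.22 = 38.5733. B = V − Δ·S = 99.0238.
Check: Δ(0,0)·S0 + B(0,0) = 38.5733 = V0.

(0,0): Delta=-0.3148 Bond=99.0238
(1,0): Delta=-0.5831 Bond=167.6712
(1,1): Delta=-0.2721 Bond=110.2272
(2,0): Delta=-0.9545 Bond=263.6184
(2,1): Delta=-0.5239 Bond=191.2228
(2,2): Delta=-0.2320 Bond=121.6637
V0=38.5733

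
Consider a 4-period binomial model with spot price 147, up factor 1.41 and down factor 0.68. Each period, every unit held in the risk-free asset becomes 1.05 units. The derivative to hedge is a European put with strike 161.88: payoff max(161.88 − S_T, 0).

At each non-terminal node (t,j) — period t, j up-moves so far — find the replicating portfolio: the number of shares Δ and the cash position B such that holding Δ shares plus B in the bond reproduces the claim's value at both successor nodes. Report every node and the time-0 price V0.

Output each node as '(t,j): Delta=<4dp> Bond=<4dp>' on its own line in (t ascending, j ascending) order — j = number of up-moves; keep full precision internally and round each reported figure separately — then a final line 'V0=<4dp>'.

(0,0): Delta=-0.3227 Bond=81.3728
(1,0): Delta=-0.6221 Bond=115.3772
(1,1): Delta=-0.1821 Bond=56.3148
(2,0): Delta=-1.0000 Bond=146.8299
(2,1): Delta=-0.4448 Bond=96.1564
(2,2): Delta=-0.0589 Bond=23.1053
(3,0): Delta=-1.0000 Bond=154.1714
(3,1): Delta=-1.0000 Bond=154.1714
(3,2): Delta=-0.1843 Bond=49.1951
(3,3): Delta=0.0000 Bond=0.0000
V0=33.9406

Since d<R<u, set p* = (R−d)/(u−d) = 0.5068; price each node as the discounted p*-expectation of its children.
At expiry t=4: V(4,0)=130.4494, V(4,1)=96.7077, V(4,2)=26.7433, V(4,3)=0.0000, V(4,4)=0.0000
  t=3,j=0: stock 46.2215 → up 65.1723 (V=96.7077), down 31.4306 (V=130.4494). Price 107.9499; hedge Δ=-1.0000, bond B=154.1714.
  t=3,j=1: stock 95.8416 → up 135.1367 (V=26.7433), down 65.1723 (V=96.7077). Price 58.3298; hedge Δ=-1.0000, bond B=154.1714.
  t=3,j=2: stock 198.7305 → up 280.2100 (V=0.0000), down 135.1367 (V=26.7433). Price 12.5604; hedge Δ=-0.1843, bond B=49.1951.
  t=3,j=3: stock 412.0735 → up 581.0236 (V=0.0000), down 280.2100 (V=0.0000). Price 0.0000; hedge Δ=0.0000, bond B=0.0000.
  t=2,j=0: stock 67.9728 → up 95.8416 (V=58.3298), down 46.2215 (V=107.9499). Price 78.8571; hedge Δ=-1.0000, bond B=146.8299.
  t=2,j=1: stock 140.9436 → up 198.7305 (V=12.5604), down 95.8416 (V=58.3298). Price 33.4587; hedge Δ=-0.4448, bond B=96.1564.
  t=2,j=2: stock 292.2507 → up 412.0735 (V=0.0000), down 198.7305 (V=12.5604). Price 5.8992; hedge Δ=-0.0589, bond B=23.1053.
  t=1,j=0: stock 99.9600 → up 140.9436 (V=33.4587), down 67.9728 (V=78.8571). Price 53.1876; hedge Δ=-0.6221, bond B=115.3772.
  t=1,j=1: stock 207.2700 → up 292.2507 (V=5.8992), down 140.9436 (V=33.4587). Price 18.5621; hedge Δ=-0.1821, bond B=56.3148.
  t=0,j=0: stock 147.0000 → up 207.2700 (V=18.5621), down 99.9600 (V=53.1876). Price 33.9406; hedge Δ=-0.3227, bond B=81.3728.
Check: Δ(0,0)·S0 + B(0,0) = 33.9406 = V0.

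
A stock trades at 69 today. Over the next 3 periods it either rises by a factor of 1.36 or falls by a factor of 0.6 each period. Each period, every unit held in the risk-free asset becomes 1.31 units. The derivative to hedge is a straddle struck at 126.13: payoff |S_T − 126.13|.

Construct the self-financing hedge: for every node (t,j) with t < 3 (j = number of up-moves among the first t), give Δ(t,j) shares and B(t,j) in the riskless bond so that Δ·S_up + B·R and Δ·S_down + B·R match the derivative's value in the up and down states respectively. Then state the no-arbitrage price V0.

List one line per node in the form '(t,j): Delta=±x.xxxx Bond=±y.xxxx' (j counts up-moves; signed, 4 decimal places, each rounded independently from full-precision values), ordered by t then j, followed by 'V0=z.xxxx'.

No-arbitrage ⇒ martingale measure with p* = (R−d)/(u−d) = 0.9342.
Payoff layer (t=3): V(3,0)=111.2260, V(3,1)=92.3476, V(3,2)=49.5566, V(3,3)=47.4365
Node (2,0) S=24.8400: V=(p*·92.3476+(1−p*)·111.2260)/1.31=71.4424; Δ=(92.3476−111.2260)/(33.7824−14.9040)=-1.0000; B=V−Δ·S=96.2824
Node (2,1) S=56.3040: V=(p*·49.5566+(1−p*)·92.3476)/1.31=39.9784; Δ=(49.5566−92.3476)/(76.5734−33.7824)=-1.0000; B=V−Δ·S=96.2824
Node (2,2) S=127.6224: V=(p*·47.4365+(1−p*)·49.5566)/1.31=36.3175; Δ=(47.4365−49.5566)/(173.5665−76.5734)=-0.0219; B=V−Δ·S=39.1071
Node (1,0) S=41.4000: V=(p*·39.9784+(1−p*)·71.4424)/1.31=32.0980; Δ=(39.9784−71.4424)/(56.3040−24.8400)=-1.0000; B=V−Δ·S=73.4980
Node (1,1) S=93.8400: V=(p*·36.3175+(1−p*)·39.9784)/1.31=27.9071; Δ=(36.3175−39.9784)/(127.6224−56.3040)=-0.0513; B=V−Δ·S=32.7242
Node (0,0) S=69.0000: V=(p*·27.9071+(1−p*)·32.0980)/1.31=21.5136; Δ=(27.9071−32.0980)/(93.8400−41.4000)=-0.0799; B=V−Δ·S=27.0280
The time-0 hedge costs 21.5136, which is the no-arbitrage price.

(0,0): Delta=-0.0799 Bond=27.0280
(1,0): Delta=-1.0000 Bond=73.4980
(1,1): Delta=-0.0513 Bond=32.7242
(2,0): Delta=-1.0000 Bond=96.2824
(2,1): Delta=-1.0000 Bond=96.2824
(2,2): Delta=-0.0219 Bond=39.1071
V0=21.5136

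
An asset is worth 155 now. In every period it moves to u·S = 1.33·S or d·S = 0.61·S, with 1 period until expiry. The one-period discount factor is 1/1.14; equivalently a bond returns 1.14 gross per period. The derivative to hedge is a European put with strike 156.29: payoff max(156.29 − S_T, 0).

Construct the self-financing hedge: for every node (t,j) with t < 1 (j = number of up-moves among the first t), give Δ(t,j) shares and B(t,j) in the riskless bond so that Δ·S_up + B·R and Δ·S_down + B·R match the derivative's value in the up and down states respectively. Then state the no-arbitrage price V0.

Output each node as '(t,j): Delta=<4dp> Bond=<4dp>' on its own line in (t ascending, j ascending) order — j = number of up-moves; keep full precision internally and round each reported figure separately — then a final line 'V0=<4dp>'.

(0,0): Delta=-0.5532 Bond=100.0417
V0=14.2917

Since d<R<u, set p* = (R−d)/(u−d) = 0.7361; price each node as the discounted p*-expectation of its children.
Payoff layer (t=1): V(1,0)=61.7400, V(1,1)=0.0000
(0,0): S=155.0000. Δ = (V_up−V_dn)/(S_up−S_dn) = (0.0000−61.7400)/(206.1500−94.5500) = -0.5532. V = [p*·0.0000 + (1−p*)·61.7400]/1.14 = 14.2917. B = V − Δ·S = 100.0417.
Self-financing check: at every node Δ·S+B equals the discounted successor values.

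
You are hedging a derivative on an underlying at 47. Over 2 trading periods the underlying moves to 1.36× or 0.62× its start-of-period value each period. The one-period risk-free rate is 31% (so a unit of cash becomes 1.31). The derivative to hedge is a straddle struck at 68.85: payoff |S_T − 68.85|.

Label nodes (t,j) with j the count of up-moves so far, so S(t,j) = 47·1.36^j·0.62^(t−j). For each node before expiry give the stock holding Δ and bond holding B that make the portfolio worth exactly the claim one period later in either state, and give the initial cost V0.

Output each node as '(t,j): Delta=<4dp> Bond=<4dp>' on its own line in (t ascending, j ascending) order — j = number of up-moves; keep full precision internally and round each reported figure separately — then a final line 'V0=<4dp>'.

Under the risk-neutral measure, an up-move has probability p* = (R−d)/(u−d) = 0.9324 and values discount at R = 1.31.
At expiry t=2: V(2,0)=50.7832, V(2,1)=29.2196, V(2,2)=18.0812
Node (1,0) S=29.1400: V=(p*·29.2196+(1−p*)·50.7832)/1.31=23.4173; Δ=(29.2196−50.7832)/(39.6304−18.0668)=-1.0000; B=V−Δ·S=52.5573
Node (1,1) S=63.9200: V=(p*·18.0812+(1−p*)·29.2196)/1.31=14.3769; Δ=(18.0812−29.2196)/(86.9312−39.6304)=-0.2355; B=V−Δ·S=29.4288
Node (0,0) S=47.0000: V=(p*·14.3769+(1−p*)·23.4173)/1.31=11.4410; Δ=(14.3769−23.4173)/(63.9200−29.1400)=-0.2599; B=V−Δ·S=23.6577
The time-0 hedge costs 11.4410, which is the no-arbitrage price.

(0,0): Delta=-0.2599 Bond=23.6577
(1,0): Delta=-1.0000 Bond=52.5573
(1,1): Delta=-0.2355 Bond=29.4288
V0=11.4410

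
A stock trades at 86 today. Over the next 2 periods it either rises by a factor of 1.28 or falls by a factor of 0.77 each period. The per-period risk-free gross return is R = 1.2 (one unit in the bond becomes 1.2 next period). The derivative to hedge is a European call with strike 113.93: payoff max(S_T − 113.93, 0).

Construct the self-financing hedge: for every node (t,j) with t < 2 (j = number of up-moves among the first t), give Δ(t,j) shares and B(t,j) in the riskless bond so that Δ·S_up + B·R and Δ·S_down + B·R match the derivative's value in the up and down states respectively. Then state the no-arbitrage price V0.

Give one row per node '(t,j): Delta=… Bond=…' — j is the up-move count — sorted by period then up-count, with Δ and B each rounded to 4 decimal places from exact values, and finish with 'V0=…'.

Since d<R<u, set p* = (R−d)/(u−d) = 0.8431; price each node as the discounted p*-expectation of its children.
At expiry t=2: V(2,0)=0.0000, V(2,1)=0.0000, V(2,2)=26.9724
Node (1,0) S=66.2200: V=(p*·0.0000+(1−p*)·0.0000)/1.2=0.0000; Δ=(0.0000−0.0000)/(84.7616−50.9894)=0.0000; B=V−Δ·S=0.0000
Node (1,1) S=110.0800: V=(p*·26.9724+(1−p*)·0.0000)/1.2=18.9512; Δ=(26.9724−0.0000)/(140.9024−84.7616)=0.4804; B=V−Δ·S=-33.9359
Node (0,0) S=86.0000: V=(p*·18.9512+(1−p*)·0.0000)/1.2=13.3154; Δ=(18.9512−0.0000)/(110.0800−66.2200)=0.4321; B=V−Δ·S=-23.8438
Self-financing check: at every node Δ·S+B equals the discounted successor values.

(0,0): Delta=0.4321 Bond=-23.8438
(1,0): Delta=0.0000 Bond=0.0000
(1,1): Delta=0.4804 Bond=-33.9359
V0=13.3154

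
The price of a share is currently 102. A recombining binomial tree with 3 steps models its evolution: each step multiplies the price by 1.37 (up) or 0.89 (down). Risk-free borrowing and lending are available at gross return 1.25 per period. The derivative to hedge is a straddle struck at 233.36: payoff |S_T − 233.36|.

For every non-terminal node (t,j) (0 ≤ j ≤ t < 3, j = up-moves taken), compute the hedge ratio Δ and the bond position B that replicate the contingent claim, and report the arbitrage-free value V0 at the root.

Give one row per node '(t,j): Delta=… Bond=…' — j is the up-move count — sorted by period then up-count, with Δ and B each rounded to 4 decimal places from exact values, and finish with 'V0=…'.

Risk-neutral probability p* = (R−d)/(u−d) = (1.25−0.89)/(1.37−0.89) = 0.7500.
Payoff layer (t=3): V(3,0)=161.4532, V(3,1)=122.6719, V(3,2)=62.9750, V(3,3)=28.9180
  t=2,j=0: stock 80.7942 → up 110.6881 (V=122.6719), down 71.9068 (V=161.4532). Price 105.8938; hedge Δ=-1.0000, bond B=186.6880.
  t=2,j=1: stock 124.3686 → up 170.3850 (V=62.9750), down 110.6881 (V=122.6719). Price 62.3194; hedge Δ=-1.0000, bond B=186.6880.
  t=2,j=2: stock 191.4438 → up 262.2780 (V=28.9180), down 170.3850 (V=62.9750). Price 29.9458; hedge Δ=-0.3706, bond B=100.8979.
  t=1,j=0: stock 90.7800 → up 124.3686 (V=62.3194), down 80.7942 (V=105.8938). Price 58.5704; hedge Δ=-1.0000, bond B=149.3504.
  t=1,j=1: stock 139.7400 → up 191.4438 (V=29.9458), down 124.3686 (V=62.3194). Price 30.4314; hedge Δ=-0.4826, bond B=97.8763.
  t=0,j=0: stock 102.0000 → up 139.7400 (V=30.4314), down 90.7800 (V=58.5704). Price 29.9729; hedge Δ=-0.5747, bond B=88.5959.
Self-financing check: at every node Δ·S+B equals the discounted successor values.

(0,0): Delta=-0.5747 Bond=88.5959
(1,0): Delta=-1.0000 Bond=149.3504
(1,1): Delta=-0.4826 Bond=97.8763
(2,0): Delta=-1.0000 Bond=186.6880
(2,1): Delta=-1.0000 Bond=186.6880
(2,2): Delta=-0.3706 Bond=100.8979
V0=29.9729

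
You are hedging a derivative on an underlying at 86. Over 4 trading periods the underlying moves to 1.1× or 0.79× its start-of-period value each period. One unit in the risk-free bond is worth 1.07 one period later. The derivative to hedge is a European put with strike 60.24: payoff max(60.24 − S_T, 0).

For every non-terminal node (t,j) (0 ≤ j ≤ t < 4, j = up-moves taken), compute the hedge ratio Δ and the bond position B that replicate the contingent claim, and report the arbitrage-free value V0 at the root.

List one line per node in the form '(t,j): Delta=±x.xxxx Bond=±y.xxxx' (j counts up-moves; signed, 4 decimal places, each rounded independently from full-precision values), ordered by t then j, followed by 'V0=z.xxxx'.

The replicating-portfolio and risk-neutral prices coincide; use p* = (1.07−0.79)/(1.1−0.79) = 0.9032 for the latter.
At expiry t=4: V(4,0)=26.7429, V(4,1)=13.5985, V(4,2)=0.0000, V(4,3)=0.0000, V(4,4)=0.0000
(3,0): S=42.4014. Δ = (V_up−V_dn)/(S_up−S_dn) = (13.5985−26.7429)/(46.6415−33.4971) = -1.0000. V = [p*·13.5985 + (1−p*)·26.7429]/1.07 = 13.8977. B = V − Δ·S = 56.2991.
(3,1): S=59.0399. Δ = (V_up−V_dn)/(S_up−S_dn) = (0.0000−13.5985)/(64.9438−46.6415) = -0.7430. V = [p*·0.0000 + (1−p*)·13.5985]/1.07 = 1.2299. B = V − Δ·S = 45.0961.
(3,2): S=82.2074. Δ = (V_up−V_dn)/(S_up−S_dn) = (0.0000−0.0000)/(90.4281−64.9438) = 0.0000. V = [p*·0.0000 + (1−p*)·0.0000]/1.07 = 0.0000. B = V − Δ·S = 0.0000.
(3,3): S=114.4660. Δ = (V_up−V_dn)/(S_up−S_dn) = (0.0000−0.0000)/(125.9126−90.4281) = 0.0000. V = [p*·0.0000 + (1−p*)·0.0000]/1.07 = 0.0000. B = V − Δ·S = 0.0000.
(2,0): S=53.6726. Δ = (V_up−V_dn)/(S_up−S_dn) = (1.2299−13.8977)/(59.0399−42.4014) = -0.7614. V = [p*·1.2299 + (1−p*)·13.8977]/1.07 = 2.2951. B = V − Δ·S = 43.1591.
(2,1): S=74.7340. Δ = (V_up−V_dn)/(S_up−S_dn) = (0.0000−1.2299)/(82.2074−59.0399) = -0.0531. V = [p*·0.0000 + (1−p*)·1.2299]/1.07 = 0.1112. B = V − Δ·S = 4.0786.
(2,2): S=104.0600. Δ = (V_up−V_dn)/(S_up−S_dn) = (0.0000−0.0000)/(114.4660−82.2074) = 0.0000. V = [p*·0.0000 + (1−p*)·0.0000]/1.07 = 0.0000. B = V − Δ·S = 0.0000.
(1,0): S=67.9400. Δ = (V_up−V_dn)/(S_up−S_dn) = (0.1112−2.2951)/(74.7340−53.6726) = -0.1037. V = [p*·0.1112 + (1−p*)·2.2951]/1.07 = 0.3015. B = V − Δ·S = 7.3464.
(1,1): S=94.6000. Δ = (V_up−V_dn)/(S_up−S_dn) = (0.0000−0.1112)/(104.0600−74.7340) = -0.0038. V = [p*·0.0000 + (1−p*)·0.1112]/1.07 = 0.0101. B = V − Δ·S = 0.3689.
(0,0): S=86.0000. Δ = (V_up−V_dn)/(S_up−S_dn) = (0.0101−0.3015)/(94.6000−67.9400) = -0.0109. V = [p*·0.0101 + (1−p*)·0.3015]/1.07 = 0.0358. B = V − Δ·S = 0.9758.
Root portfolio cost Δ·86+B reproduces V0=0.0358.

(0,0): Delta=-0.0109 Bond=0.9758
(1,0): Delta=-0.1037 Bond=7.3464
(1,1): Delta=-0.0038 Bond=0.3689
(2,0): Delta=-0.7614 Bond=43.1591
(2,1): Delta=-0.0531 Bond=4.0786
(2,2): Delta=0.0000 Bond=0.0000
(3,0): Delta=-1.0000 Bond=56.2991
(3,1): Delta=-0.7430 Bond=45.0961
(3,2): Delta=0.0000 Bond=0.0000
(3,3): Delta=0.0000 Bond=0.0000
V0=0.0358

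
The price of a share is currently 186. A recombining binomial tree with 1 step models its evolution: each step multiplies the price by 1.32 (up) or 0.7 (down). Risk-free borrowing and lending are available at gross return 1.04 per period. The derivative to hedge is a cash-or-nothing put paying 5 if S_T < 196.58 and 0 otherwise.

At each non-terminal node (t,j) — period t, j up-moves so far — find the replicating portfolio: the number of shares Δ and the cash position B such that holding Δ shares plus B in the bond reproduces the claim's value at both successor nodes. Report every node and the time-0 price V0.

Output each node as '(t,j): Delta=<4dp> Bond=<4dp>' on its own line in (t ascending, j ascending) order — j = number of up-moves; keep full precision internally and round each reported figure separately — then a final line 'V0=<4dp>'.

(0,0): Delta=-0.0434 Bond=10.2357
V0=2.1712

No-arbitrage ⇒ martingale measure with p* = (R−d)/(u−d) = 0.5484.
Terminal payoffs: V(1,0)=5.0000, V(1,1)=0.0000
Node (0,0) S=186.0000: V=(p*·0.0000+(1−p*)·5.0000)/1.04=2.1712; Δ=(0.0000−5.0000)/(245.5200−130.2000)=-0.0434; B=V−Δ·S=10.2357
Each (Δ,B) replicates both successor values, so the strategy is self-financing and V0 is arbitrage-free.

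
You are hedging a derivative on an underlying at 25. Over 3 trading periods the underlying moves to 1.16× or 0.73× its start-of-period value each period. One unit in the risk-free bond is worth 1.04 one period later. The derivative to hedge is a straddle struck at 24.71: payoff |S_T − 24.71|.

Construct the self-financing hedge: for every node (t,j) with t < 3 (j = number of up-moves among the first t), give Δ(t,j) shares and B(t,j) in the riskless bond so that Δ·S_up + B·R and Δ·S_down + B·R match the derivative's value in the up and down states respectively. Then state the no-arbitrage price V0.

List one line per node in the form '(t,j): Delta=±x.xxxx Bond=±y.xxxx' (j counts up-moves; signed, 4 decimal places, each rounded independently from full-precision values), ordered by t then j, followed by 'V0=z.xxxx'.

Under the risk-neutral measure, an up-move has probability p* = (R−d)/(u−d) = 0.7209 and values discount at R = 1.04.
At expiry t=3: V(3,0)=14.9846, V(3,1)=9.2559, V(3,2)=0.1528, V(3,3)=14.3124
  t=2,j=0: stock 13.3225 → up 15.4541 (V=9.2559), down 9.7254 (V=14.9846). Price 10.4371; hedge Δ=-1.0000, bond B=23.7596.
  t=2,j=1: stock 21.1700 → up 24.5572 (V=0.1528), down 15.4541 (V=9.2559). Price 2.5896; hedge Δ=-1.0000, bond B=23.7596.
  t=2,j=2: stock 33.6400 → up 39.0224 (V=14.3124), down 24.5572 (V=0.1528). Price 9.9624; hedge Δ=0.9789, bond B=-22.9669.
  t=1,j=0: stock 18.2500 → up 21.1700 (V=2.5896), down 13.3225 (V=10.4371). Price 4.5958; hedge Δ=-1.0000, bond B=22.8458.
  t=1,j=1: stock 29.0000 → up 33.6400 (V=9.9624), down 21.1700 (V=2.5896). Price 7.6008; hedge Δ=0.5912, bond B=-9.5451.
  t=0,j=0: stock 25.0000 → up 29.0000 (V=7.6008), down 18.2500 (V=4.5958). Price 6.5021; hedge Δ=0.2795, bond B=-0.4864.
The time-0 hedge costs 6.5021, which is the no-arbitrage price.

(0,0): Delta=0.2795 Bond=-0.4864
(1,0): Delta=-1.0000 Bond=22.8458
(1,1): Delta=0.5912 Bond=-9.5451
(2,0): Delta=-1.0000 Bond=23.7596
(2,1): Delta=-1.0000 Bond=23.7596
(2,2): Delta=0.9789 Bond=-22.9669
V0=6.5021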